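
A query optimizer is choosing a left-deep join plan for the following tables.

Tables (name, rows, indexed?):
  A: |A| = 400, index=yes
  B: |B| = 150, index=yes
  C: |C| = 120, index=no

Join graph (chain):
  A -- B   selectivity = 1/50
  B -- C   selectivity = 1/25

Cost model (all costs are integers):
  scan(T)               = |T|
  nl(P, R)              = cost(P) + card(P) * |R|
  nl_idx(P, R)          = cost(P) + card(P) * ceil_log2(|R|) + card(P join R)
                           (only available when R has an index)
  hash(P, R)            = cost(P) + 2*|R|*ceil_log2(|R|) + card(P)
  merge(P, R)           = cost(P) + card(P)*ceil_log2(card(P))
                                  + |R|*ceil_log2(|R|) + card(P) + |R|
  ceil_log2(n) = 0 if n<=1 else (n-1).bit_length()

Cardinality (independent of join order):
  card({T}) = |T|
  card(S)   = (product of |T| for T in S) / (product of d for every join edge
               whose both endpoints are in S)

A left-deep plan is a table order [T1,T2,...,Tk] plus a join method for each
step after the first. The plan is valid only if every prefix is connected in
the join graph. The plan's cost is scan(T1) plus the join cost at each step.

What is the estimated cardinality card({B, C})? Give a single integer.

Tables in S: B(150), C(120)
Edges inside S: B-C(d=25)
numerator = 150 * 120 = 18000
denominator = 25 = 25
card(S) = 18000 / 25 = 720

720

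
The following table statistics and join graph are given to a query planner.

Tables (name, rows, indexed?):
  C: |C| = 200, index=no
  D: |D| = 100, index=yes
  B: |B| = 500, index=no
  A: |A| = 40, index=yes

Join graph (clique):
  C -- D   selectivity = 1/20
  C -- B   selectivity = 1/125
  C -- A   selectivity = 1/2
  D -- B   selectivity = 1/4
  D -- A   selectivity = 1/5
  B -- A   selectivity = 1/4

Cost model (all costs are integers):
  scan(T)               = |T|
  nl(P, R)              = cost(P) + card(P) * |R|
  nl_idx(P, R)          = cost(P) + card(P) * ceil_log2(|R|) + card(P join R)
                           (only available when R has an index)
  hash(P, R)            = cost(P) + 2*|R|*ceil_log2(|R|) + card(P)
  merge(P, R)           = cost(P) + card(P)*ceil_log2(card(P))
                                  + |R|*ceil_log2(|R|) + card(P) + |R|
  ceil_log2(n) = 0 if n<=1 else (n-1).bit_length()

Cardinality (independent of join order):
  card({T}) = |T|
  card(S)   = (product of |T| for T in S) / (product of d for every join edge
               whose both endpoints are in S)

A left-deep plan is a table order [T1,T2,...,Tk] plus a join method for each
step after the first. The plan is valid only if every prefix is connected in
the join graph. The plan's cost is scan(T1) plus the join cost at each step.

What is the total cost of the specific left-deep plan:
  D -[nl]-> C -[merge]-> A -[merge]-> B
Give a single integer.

88380

step 1: scan D: cost=100, card=100
step 2: join C via nl
    card(P join C) = 100*200/(20) = 1000
    cost = 100 + 100*200 = 20100
step 3: join A via merge
    card(P join A) = 1000*40/(2*5) = 4000
    cost = 20100 + 1000*10 + 40*6 + 1000 + 40 = 31380
step 4: join B via merge
    card(P join B) = 4000*500/(125*4*4) = 1000
    cost = 31380 + 4000*12 + 500*9 + 4000 + 500 = 88380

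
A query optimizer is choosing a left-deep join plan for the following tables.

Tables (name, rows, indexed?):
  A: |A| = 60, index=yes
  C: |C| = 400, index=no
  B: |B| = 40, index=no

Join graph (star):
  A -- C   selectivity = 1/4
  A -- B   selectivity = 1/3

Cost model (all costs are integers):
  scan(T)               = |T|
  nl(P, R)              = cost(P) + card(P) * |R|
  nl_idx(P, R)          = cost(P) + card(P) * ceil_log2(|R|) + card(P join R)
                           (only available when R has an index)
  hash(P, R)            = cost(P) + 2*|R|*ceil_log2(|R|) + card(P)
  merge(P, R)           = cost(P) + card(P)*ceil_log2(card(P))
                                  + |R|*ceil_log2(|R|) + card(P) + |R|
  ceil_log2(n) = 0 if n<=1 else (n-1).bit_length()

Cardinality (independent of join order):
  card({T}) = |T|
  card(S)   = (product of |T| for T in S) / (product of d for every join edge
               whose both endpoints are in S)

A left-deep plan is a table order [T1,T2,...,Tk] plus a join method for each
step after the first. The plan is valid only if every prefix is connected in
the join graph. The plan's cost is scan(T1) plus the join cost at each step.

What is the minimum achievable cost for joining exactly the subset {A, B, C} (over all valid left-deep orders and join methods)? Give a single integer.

8000

Selinger DP over subsets of {A,B,C}:
  {A}: scan cost=60, card=60
  {C}: scan cost=400, card=400
  {B}: scan cost=40, card=40
  {AC}: card=6000; try (A,hash)→1520, (C,merge)→4480, (A,merge)→4820, (C,hash)→7320, (A,nl_idx)→8800, (C,nl)→24060 …(+1); best=1520 via (A,hash)
  {AB}: card=800; try (B,hash)→600, (A,merge)→740, (B,merge)→760, (A,hash)→800, (A,nl_idx)→1080, (A,nl)→2440 …(+1); best=600 via (B,hash)
  {ABC}: card=80000; try (B,hash)→8000, (C,hash)→8600, (C,merge)→13400, (B,merge)→85800, (B,nl)→241520, (C,nl)→320600; best=8000 via (B,hash)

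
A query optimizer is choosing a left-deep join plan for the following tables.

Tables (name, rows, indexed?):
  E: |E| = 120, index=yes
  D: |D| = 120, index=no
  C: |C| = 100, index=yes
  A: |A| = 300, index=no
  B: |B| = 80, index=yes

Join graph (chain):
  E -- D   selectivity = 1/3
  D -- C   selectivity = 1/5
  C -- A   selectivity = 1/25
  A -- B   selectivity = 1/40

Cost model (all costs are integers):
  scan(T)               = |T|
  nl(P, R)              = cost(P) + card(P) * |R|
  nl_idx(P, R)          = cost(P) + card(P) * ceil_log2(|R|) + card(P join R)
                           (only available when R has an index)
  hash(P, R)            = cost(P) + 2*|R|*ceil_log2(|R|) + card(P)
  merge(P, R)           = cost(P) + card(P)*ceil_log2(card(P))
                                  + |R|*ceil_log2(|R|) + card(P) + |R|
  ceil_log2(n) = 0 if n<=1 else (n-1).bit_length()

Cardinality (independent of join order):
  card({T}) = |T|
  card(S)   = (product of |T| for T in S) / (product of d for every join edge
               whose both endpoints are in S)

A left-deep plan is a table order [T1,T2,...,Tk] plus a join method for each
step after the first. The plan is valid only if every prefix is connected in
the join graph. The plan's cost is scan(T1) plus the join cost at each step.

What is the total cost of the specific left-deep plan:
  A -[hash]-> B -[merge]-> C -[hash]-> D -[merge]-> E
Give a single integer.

step 1: scan A: cost=300, card=300
step 2: join B via hash
    card(P join B) = 300*80/(40) = 600
    cost = 300 + 2*80*7 + 300 = 1720
step 3: join C via merge
    card(P join C) = 600*100/(25) = 2400
    cost = 1720 + 600*10 + 100*7 + 600 + 100 = 9120
step 4: join D via hash
    card(P join D) = 2400*120/(5) = 57600
    cost = 9120 + 2*120*7 + 2400 = 13200
step 5: join E via merge
    card(P join E) = 57600*120/(3) = 2304000
    cost = 13200 + 57600*16 + 120*7 + 57600 + 120 = 993360

993360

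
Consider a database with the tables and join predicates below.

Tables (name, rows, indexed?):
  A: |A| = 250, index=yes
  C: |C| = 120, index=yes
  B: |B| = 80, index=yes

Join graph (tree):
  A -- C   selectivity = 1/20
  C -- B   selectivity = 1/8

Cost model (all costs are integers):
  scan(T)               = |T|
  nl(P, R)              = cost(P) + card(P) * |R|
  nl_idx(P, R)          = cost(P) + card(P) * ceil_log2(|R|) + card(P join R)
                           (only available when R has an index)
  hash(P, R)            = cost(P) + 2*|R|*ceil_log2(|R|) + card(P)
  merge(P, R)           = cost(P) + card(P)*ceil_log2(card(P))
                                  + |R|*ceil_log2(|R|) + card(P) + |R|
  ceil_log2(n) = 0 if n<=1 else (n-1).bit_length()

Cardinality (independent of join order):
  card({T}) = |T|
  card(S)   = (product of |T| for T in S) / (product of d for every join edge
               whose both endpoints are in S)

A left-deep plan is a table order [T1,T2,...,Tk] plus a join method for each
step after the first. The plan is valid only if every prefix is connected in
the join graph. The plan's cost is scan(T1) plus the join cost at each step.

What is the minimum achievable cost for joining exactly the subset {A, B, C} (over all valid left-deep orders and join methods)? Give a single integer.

Selinger DP over subsets of {A,B,C}:
  {A}: scan cost=250, card=250
  {C}: scan cost=120, card=120
  {B}: scan cost=80, card=80
  {AC}: card=1500; try (C,hash)→2180, (A,nl_idx)→2580, (A,merge)→3330, (C,merge)→3460, (C,nl_idx)→3500, (A,hash)→4240 …(+2); best=2180 via (C,hash)
  {BC}: card=1200; try (B,hash)→1360, (C,merge)→1680, (B,merge)→1720, (C,hash)→1840, (C,nl_idx)→1840, (B,nl_idx)→2160 …(+2); best=1360 via (B,hash)
  {ABC}: card=15000; try (B,hash)→4800, (A,hash)→6560, (A,merge)→18010, (B,merge)→20820, (A,nl_idx)→25960, (B,nl_idx)→27680 …(+2); best=4800 via (B,hash)

4800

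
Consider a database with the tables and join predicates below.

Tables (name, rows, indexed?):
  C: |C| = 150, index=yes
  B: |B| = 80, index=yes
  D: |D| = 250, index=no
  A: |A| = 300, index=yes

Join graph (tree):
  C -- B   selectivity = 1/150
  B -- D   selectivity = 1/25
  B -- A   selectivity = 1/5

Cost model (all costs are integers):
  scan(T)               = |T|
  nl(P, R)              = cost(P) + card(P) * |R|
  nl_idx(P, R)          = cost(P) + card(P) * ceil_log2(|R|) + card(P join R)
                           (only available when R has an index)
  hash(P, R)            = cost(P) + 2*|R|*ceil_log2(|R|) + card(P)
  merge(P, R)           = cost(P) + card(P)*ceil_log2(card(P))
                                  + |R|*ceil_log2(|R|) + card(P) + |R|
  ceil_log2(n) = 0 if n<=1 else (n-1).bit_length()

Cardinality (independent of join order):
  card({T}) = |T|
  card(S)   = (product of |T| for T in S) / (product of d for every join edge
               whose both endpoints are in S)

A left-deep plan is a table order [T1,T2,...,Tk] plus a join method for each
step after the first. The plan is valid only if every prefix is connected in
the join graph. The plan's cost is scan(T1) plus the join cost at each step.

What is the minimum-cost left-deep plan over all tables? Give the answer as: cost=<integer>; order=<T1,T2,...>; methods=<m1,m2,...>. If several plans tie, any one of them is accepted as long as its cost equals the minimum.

cost=9890; order=B,C,D,A; methods=nl_idx,merge,hash

Selinger DP (subsets sized 1..n):
  {C}: scan cost=150, card=150
  {B}: scan cost=80, card=80
  {D}: scan cost=250, card=250
  {A}: scan cost=300, card=300
  {BC}: card=80; try (C,nl_idx)→800, (B,nl_idx)→1280, (B,hash)→1420, (C,merge)→2070, (B,merge)→2140, (C,hash)→2560 …(+2); best=800 via (C,nl_idx)
  {BD}: card=800; try (B,hash)→1620, (B,nl_idx)→2800, (D,merge)→2970, (B,merge)→3140, (D,hash)→4160, (D,nl)→20080 …(+1); best=1620 via (B,hash)
  {AB}: card=4800; try (B,hash)→1720, (A,merge)→3720, (B,merge)→3940, (A,hash)→5560, (A,nl_idx)→5600, (B,nl_idx)→7200 …(+2); best=1720 via (B,hash)
  {BCD}: card=800; try (D,merge)→3690, (C,hash)→4820, (D,hash)→4880, (C,nl_idx)→8820, (C,merge)→11770, (D,nl)→20800 …(+1); best=3690 via (D,merge)
  {ABC}: card=4800; try (A,merge)→4440, (A,hash)→6280, (A,nl_idx)→6320, (C,hash)→8920, (A,nl)→24800, (C,nl_idx)→44920 …(+2); best=4440 via (A,merge)
  {ABD}: card=48000; try (A,hash)→7820, (D,hash)→10520, (A,merge)→13420, (A,nl_idx)→56820, (D,merge)→71170, (A,nl)→241620 …(+1); best=7820 via (A,hash)
  {ABCD}: card=48000; try (A,hash)→9890, (D,hash)→13240, (A,merge)→15490, (C,hash)→58220, (A,nl_idx)→58890, (D,merge)→73890 …(+5); best=9890 via (A,hash)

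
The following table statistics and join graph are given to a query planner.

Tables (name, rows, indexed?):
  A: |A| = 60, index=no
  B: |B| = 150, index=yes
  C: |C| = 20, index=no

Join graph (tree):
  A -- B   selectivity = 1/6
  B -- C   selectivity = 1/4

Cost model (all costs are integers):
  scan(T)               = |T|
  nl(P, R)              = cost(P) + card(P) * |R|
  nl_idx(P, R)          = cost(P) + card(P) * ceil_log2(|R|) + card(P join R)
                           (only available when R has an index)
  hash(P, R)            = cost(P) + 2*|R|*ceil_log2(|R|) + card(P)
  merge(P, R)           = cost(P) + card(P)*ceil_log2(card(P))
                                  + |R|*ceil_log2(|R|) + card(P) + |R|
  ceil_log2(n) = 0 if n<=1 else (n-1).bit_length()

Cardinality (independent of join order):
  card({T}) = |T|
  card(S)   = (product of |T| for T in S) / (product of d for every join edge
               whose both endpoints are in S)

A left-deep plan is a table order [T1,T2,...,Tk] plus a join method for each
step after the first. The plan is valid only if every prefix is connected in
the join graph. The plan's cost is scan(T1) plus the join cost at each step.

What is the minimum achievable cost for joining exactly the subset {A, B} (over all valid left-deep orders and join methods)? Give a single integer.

Selinger DP over subsets of {A,B}:
  {A}: scan cost=60, card=60
  {B}: scan cost=150, card=150
  {AB}: card=1500; try (A,hash)→1020, (B,merge)→1830, (A,merge)→1920, (B,nl_idx)→2040, (B,hash)→2520, (B,nl)→9060 …(+1); best=1020 via (A,hash)

1020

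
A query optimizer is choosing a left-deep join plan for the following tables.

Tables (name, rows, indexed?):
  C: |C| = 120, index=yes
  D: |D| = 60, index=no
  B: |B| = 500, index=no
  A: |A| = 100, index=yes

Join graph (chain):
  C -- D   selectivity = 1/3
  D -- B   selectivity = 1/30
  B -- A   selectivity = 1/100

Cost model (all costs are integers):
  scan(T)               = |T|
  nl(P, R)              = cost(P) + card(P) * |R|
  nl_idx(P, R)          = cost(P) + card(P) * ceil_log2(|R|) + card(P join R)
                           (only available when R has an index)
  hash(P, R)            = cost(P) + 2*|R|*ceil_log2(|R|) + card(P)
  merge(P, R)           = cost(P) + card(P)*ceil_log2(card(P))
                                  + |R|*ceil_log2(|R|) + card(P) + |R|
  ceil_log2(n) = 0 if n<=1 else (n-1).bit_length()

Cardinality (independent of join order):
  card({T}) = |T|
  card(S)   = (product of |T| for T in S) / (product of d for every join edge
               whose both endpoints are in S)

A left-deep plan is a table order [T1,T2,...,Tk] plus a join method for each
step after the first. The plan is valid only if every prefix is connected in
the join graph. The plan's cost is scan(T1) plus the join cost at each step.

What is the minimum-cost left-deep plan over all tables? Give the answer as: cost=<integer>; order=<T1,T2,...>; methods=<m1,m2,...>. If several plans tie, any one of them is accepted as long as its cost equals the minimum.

Selinger DP (subsets sized 1..n):
  {C}: scan cost=120, card=120
  {D}: scan cost=60, card=60
  {B}: scan cost=500, card=500
  {A}: scan cost=100, card=100
  {CD}: card=2400; try (D,hash)→960, (C,merge)→1440, (D,merge)→1500, (C,hash)→1800, (C,nl_idx)→2880, (C,nl)→7260 …(+1); best=960 via (D,hash)
  {BD}: card=1000; try (D,hash)→1720, (B,merge)→5480, (D,merge)→5920, (B,hash)→9120, (B,nl)→30060, (D,nl)→30500; best=1720 via (D,hash)
  {AB}: card=500; try (A,hash)→2400, (A,nl_idx)→4500, (B,merge)→5900, (A,merge)→6300, (B,hash)→9200, (B,nl)→50100 …(+1); best=2400 via (A,hash)
  {BCD}: card=40000; try (C,hash)→4400, (B,hash)→12360, (C,merge)→13680, (B,merge)→37160, (C,nl_idx)→48720, (C,nl)→121720 …(+1); best=4400 via (C,hash)
  {ABD}: card=1000; try (D,hash)→3620, (A,hash)→4120, (D,merge)→7820, (A,nl_idx)→9720, (A,merge)→13520, (D,nl)→32400 …(+1); best=3620 via (D,hash)
  {ABCD}: card=40000; try (C,hash)→6300, (C,merge)→15580, (A,hash)→45800, (C,nl_idx)→50620, (C,nl)→123620, (A,nl_idx)→324400 …(+2); best=6300 via (C,hash)

cost=6300; order=B,A,D,C; methods=hash,hash,hash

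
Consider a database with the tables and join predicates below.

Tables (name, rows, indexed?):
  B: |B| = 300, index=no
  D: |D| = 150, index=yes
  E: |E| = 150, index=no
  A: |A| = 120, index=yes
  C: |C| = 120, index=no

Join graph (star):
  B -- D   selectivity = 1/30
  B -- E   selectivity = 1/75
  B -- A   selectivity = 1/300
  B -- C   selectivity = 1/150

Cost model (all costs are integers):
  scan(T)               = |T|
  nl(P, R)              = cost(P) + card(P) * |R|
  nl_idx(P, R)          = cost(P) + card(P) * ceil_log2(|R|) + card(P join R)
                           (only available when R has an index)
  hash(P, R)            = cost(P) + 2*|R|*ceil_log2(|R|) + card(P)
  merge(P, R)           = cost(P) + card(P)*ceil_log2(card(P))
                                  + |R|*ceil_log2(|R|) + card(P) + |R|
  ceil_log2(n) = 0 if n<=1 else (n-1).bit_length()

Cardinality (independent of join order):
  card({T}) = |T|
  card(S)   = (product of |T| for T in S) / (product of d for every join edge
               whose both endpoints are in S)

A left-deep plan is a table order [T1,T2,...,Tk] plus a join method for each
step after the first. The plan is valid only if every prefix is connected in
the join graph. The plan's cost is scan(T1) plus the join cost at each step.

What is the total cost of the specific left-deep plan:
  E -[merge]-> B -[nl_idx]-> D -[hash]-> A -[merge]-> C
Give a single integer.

step 1: scan E: cost=150, card=150
step 2: join B via merge
    card(P join B) = 150*300/(75) = 600
    cost = 150 + 150*8 + 300*9 + 150 + 300 = 4500
step 3: join D via nl_idx
    card(P join D) = 600*150/(30) = 3000
    cost = 4500 + 600*8 + 3000 = 12300
step 4: join A via hash
    card(P join A) = 3000*120/(300) = 1200
    cost = 12300 + 2*120*7 + 3000 = 16980
step 5: join C via merge
    card(P join C) = 1200*120/(150) = 960
    cost = 16980 + 1200*11 + 120*7 + 1200 + 120 = 32340

32340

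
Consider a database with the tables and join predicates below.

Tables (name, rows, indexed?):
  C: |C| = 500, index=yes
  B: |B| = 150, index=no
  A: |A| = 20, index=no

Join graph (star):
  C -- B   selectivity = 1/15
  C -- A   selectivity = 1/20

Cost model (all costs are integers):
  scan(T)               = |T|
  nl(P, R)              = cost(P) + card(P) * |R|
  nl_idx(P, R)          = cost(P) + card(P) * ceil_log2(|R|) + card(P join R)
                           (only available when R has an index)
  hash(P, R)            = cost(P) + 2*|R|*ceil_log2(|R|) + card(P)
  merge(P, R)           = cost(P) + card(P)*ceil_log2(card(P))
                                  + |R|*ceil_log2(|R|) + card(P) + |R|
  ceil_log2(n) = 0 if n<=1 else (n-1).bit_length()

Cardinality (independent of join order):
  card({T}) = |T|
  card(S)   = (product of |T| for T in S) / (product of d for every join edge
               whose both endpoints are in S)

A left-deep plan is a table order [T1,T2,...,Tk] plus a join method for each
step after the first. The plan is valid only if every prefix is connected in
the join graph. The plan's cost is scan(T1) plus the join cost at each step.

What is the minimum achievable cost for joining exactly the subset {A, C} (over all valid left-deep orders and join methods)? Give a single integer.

Selinger DP over subsets of {A,C}:
  {C}: scan cost=500, card=500
  {A}: scan cost=20, card=20
  {AC}: card=500; try (C,nl_idx)→700, (A,hash)→1200, (C,merge)→5140, (A,merge)→5620, (C,hash)→9040, (C,nl)→10020 …(+1); best=700 via (C,nl_idx)

700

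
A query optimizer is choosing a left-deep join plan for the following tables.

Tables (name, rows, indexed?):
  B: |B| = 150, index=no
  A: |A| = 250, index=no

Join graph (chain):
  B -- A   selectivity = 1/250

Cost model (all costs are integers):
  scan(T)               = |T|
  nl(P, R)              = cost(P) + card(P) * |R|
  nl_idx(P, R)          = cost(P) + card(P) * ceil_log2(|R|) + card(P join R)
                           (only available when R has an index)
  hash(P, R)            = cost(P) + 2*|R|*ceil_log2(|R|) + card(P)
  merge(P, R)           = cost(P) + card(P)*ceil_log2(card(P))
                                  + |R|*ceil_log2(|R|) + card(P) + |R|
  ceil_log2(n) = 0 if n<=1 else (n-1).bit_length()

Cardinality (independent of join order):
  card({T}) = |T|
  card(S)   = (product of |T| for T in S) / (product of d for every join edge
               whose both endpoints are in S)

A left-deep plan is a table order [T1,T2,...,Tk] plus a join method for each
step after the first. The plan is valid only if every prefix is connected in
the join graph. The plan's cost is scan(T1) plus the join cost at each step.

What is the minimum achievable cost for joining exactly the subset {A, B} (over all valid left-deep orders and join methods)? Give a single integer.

2900

Selinger DP over subsets of {A,B}:
  {B}: scan cost=150, card=150
  {A}: scan cost=250, card=250
  {AB}: card=150; try (B,hash)→2900, (A,merge)→3750, (B,merge)→3850, (A,hash)→4300, (A,nl)→37650, (B,nl)→37750; best=2900 via (B,hash)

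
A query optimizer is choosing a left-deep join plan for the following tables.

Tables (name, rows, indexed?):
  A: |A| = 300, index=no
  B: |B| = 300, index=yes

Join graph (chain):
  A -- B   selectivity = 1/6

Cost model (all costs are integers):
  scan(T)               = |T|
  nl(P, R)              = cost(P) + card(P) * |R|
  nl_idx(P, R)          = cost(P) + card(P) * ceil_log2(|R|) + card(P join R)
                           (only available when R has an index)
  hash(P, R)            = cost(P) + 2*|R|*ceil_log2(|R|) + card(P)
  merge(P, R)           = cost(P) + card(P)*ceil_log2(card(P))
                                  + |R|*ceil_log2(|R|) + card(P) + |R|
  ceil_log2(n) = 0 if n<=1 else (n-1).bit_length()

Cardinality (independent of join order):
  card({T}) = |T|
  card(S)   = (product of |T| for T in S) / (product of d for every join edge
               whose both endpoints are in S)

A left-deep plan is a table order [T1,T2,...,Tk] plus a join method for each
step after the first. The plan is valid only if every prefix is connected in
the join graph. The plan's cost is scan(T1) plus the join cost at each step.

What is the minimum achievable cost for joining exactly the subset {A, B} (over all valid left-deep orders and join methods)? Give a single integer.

6000

Selinger DP over subsets of {A,B}:
  {A}: scan cost=300, card=300
  {B}: scan cost=300, card=300
  {AB}: card=15000; try (B,hash)→6000, (A,hash)→6000, (B,merge)→6300, (A,merge)→6300, (B,nl_idx)→18000, (B,nl)→90300 …(+1); best=6000 via (B,hash)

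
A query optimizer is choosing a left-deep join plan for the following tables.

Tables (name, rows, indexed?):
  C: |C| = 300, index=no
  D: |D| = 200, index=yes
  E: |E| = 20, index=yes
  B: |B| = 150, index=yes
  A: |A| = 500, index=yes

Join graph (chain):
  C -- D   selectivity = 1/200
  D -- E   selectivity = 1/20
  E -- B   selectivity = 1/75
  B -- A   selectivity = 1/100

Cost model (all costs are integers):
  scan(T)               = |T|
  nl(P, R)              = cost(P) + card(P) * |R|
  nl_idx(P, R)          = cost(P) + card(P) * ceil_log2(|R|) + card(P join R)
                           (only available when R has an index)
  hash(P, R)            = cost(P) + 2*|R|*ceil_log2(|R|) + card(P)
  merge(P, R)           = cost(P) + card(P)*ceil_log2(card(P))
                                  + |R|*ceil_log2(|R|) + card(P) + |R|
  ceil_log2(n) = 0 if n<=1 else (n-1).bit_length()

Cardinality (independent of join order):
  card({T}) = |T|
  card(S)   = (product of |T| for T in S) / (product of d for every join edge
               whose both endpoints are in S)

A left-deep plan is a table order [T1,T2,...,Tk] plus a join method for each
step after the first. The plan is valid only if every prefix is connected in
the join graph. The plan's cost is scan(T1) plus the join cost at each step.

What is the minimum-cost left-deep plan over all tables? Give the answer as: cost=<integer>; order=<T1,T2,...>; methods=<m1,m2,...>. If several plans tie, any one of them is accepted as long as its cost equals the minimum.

cost=11580; order=E,B,A,D,C; methods=nl_idx,nl_idx,hash,hash

Selinger DP (subsets sized 1..n):
  {C}: scan cost=300, card=300
  {D}: scan cost=200, card=200
  {E}: scan cost=20, card=20
  {B}: scan cost=150, card=150
  {A}: scan cost=500, card=500
  {CD}: card=300; try (D,nl_idx)→3000, (D,hash)→3800, (C,merge)→5000, (D,merge)→5100, (C,hash)→5800, (C,nl)→60200 …(+1); best=3000 via (D,nl_idx)
  {DE}: card=200; try (D,nl_idx)→380, (E,hash)→600, (E,nl_idx)→1400, (D,merge)→1940, (E,merge)→2120, (D,hash)→3240 …(+2); best=380 via (D,nl_idx)
  {BE}: card=40; try (B,nl_idx)→220, (E,hash)→500, (E,nl_idx)→940, (B,merge)→1490, (E,merge)→1620, (B,hash)→2440 …(+2); best=220 via (B,nl_idx)
  {AB}: card=750; try (A,nl_idx)→2250, (B,hash)→3400, (B,nl_idx)→5250, (A,merge)→6500, (B,merge)→6850, (A,hash)→9300 …(+2); best=2250 via (A,nl_idx)
  {CDE}: card=300; try (E,hash)→3500, (E,nl_idx)→4800, (C,merge)→5180, (C,hash)→5980, (E,merge)→6120, (E,nl)→9000 …(+1); best=3500 via (E,hash)
  {BDE}: card=400; try (D,nl_idx)→940, (D,merge)→2300, (B,nl_idx)→2380, (B,hash)→2980, (D,hash)→3460, (B,merge)→3530 …(+2); best=940 via (D,nl_idx)
  {ABE}: card=200; try (A,nl_idx)→780, (E,hash)→3200, (A,merge)→5500, (E,nl_idx)→6200, (A,hash)→9260, (E,merge)→10620 …(+2); best=780 via (A,nl_idx)
  {BCDE}: card=600; try (B,hash)→6200, (B,nl_idx)→6500, (C,hash)→6740, (B,merge)→7850, (C,merge)→7940, (B,nl)→48500 …(+1); best=6200 via (B,hash)
  {ABDE}: card=2000; try (D,hash)→4180, (D,merge)→4380, (D,nl_idx)→4380, (A,nl_idx)→6540, (A,merge)→9940, (A,hash)→10340 …(+2); best=4180 via (D,hash)
  {ABCDE}: card=3000; try (C,hash)→11580, (A,nl_idx)→14600, (A,hash)→15800, (A,merge)→17800, (C,merge)→31180, (A,nl)→306200 …(+1); best=11580 via (C,hash)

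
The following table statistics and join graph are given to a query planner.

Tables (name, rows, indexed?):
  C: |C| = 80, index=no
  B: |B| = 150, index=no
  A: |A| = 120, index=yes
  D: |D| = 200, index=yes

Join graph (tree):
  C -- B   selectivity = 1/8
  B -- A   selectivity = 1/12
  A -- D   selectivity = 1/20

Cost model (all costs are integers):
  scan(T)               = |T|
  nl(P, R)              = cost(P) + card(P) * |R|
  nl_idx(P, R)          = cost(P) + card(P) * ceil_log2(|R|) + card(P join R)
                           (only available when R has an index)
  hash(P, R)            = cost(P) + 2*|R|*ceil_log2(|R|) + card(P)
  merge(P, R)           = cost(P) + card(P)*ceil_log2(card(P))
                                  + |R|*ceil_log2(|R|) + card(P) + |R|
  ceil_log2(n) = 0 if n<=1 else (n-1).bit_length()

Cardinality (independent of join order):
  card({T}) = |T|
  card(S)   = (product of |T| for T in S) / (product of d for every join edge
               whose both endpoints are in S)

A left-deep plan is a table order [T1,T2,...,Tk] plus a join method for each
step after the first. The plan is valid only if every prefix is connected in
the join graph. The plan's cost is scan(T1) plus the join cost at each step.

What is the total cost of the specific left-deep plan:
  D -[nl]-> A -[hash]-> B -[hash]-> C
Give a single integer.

step 1: scan D: cost=200, card=200
step 2: join A via nl
    card(P join A) = 200*120/(20) = 1200
    cost = 200 + 200*120 = 24200
step 3: join B via hash
    card(P join B) = 1200*150/(12) = 15000
    cost = 24200 + 2*150*8 + 1200 = 27800
step 4: join C via hash
    card(P join C) = 15000*80/(8) = 150000
    cost = 27800 + 2*80*7 + 15000 = 43920

43920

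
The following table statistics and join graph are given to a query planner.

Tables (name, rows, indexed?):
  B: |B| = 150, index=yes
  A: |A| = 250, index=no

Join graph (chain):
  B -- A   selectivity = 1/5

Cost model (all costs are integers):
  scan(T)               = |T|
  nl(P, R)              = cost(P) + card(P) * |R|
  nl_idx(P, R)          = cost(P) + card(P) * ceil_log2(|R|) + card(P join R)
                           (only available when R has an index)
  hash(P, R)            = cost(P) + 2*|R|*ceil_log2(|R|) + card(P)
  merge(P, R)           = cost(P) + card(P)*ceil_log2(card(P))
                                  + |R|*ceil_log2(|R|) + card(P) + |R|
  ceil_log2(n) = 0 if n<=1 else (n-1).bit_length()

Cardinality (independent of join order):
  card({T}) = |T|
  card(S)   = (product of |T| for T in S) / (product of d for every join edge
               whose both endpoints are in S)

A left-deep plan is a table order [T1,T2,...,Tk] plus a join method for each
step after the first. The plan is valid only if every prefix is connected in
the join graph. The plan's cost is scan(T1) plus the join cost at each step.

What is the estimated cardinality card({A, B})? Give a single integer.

7500

Tables in S: A(250), B(150)
Edges inside S: B-A(d=5)
numerator = 250 * 150 = 37500
denominator = 5 = 5
card(S) = 37500 / 5 = 7500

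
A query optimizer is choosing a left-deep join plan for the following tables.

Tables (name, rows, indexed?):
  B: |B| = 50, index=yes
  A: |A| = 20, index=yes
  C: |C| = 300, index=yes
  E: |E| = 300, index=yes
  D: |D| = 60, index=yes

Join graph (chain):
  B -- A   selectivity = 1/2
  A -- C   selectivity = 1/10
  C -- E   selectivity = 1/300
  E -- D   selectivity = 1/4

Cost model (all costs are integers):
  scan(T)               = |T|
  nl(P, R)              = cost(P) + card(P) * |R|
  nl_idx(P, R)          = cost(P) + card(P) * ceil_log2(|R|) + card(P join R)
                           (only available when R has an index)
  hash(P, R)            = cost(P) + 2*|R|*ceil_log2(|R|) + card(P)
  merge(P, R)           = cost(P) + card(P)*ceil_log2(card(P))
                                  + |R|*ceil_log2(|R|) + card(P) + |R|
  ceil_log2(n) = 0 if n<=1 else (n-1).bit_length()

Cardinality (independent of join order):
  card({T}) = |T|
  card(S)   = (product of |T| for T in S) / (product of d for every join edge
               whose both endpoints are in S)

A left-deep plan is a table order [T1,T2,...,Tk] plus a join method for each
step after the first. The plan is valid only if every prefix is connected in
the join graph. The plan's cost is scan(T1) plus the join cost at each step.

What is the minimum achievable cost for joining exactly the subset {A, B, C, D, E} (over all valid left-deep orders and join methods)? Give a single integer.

14720

Selinger DP over subsets of {A,B,C,D,E}:
  {B}: scan cost=50, card=50
  {A}: scan cost=20, card=20
  {C}: scan cost=300, card=300
  {E}: scan cost=300, card=300
  {D}: scan cost=60, card=60
  {AB}: card=500; try (A,hash)→300, (B,merge)→490, (A,merge)→520, (B,hash)→640, (B,nl_idx)→640, (A,nl_idx)→800 …(+2); best=300 via (A,hash)
  {AC}: card=600; try (C,nl_idx)→800, (A,hash)→800, (A,nl_idx)→2400, (C,merge)→3140, (A,merge)→3420, (C,hash)→5440 …(+2); best=800 via (C,nl_idx)
  {CE}: card=300; try (E,nl_idx)→3300, (C,nl_idx)→3300, (E,hash)→6000, (C,hash)→6000, (E,merge)→6300, (C,merge)→6300 …(+2); best=3300 via (E,nl_idx)
  {DE}: card=4500; try (D,hash)→1320, (E,merge)→3480, (D,merge)→3720, (E,nl_idx)→5100, (E,hash)→5520, (D,nl_idx)→6600 …(+2); best=1320 via (D,hash)
  {ABC}: card=15000; try (B,hash)→2000, (C,hash)→6200, (B,merge)→7750, (C,merge)→8300, (B,nl_idx)→19400, (C,nl_idx)→19800 …(+2); best=2000 via (B,hash)
  {ACE}: card=600; try (A,hash)→3800, (A,nl_idx)→5400, (A,merge)→6420, (E,hash)→6800, (E,nl_idx)→6800, (A,nl)→9300 …(+2); best=3800 via (A,hash)
  {CDE}: card=4500; try (D,hash)→4320, (D,merge)→6720, (D,nl_idx)→9600, (C,hash)→11220, (D,nl)→21300, (C,nl_idx)→46320 …(+2); best=4320 via (D,hash)
  {ABCE}: card=15000; try (B,hash)→5000, (B,merge)→10750, (E,hash)→22400, (B,nl_idx)→22400, (B,nl)→33800, (E,nl_idx)→152000 …(+2); best=5000 via (B,hash)
  {ACDE}: card=9000; try (D,hash)→5120, (A,hash)→9020, (D,merge)→10820, (D,nl_idx)→16400, (A,nl_idx)→35820, (D,nl)→39800 …(+2); best=5120 via (D,hash)
  {ABCDE}: card=225000; try (B,hash)→14720, (D,hash)→20720, (B,merge)→140470, (D,merge)→230420, (B,nl_idx)→284120, (D,nl_idx)→320000 …(+2); best=14720 via (B,hash)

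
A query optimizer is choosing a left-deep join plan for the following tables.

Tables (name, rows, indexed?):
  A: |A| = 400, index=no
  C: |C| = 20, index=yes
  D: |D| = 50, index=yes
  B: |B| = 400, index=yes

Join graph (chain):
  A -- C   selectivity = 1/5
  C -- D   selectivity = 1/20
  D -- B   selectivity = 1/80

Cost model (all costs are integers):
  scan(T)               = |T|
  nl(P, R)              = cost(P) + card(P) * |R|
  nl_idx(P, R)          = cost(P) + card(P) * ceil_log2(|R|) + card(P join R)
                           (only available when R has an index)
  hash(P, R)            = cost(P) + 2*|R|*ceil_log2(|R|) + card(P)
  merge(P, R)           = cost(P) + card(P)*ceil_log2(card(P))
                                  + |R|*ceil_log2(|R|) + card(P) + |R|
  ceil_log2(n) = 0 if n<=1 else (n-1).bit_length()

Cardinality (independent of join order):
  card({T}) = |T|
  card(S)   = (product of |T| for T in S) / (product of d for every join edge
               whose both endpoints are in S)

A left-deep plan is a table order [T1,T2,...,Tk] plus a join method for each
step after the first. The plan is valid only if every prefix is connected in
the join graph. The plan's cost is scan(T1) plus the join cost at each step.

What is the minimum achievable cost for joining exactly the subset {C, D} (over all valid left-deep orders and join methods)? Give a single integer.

Selinger DP over subsets of {C,D}:
  {C}: scan cost=20, card=20
  {D}: scan cost=50, card=50
  {CD}: card=50; try (D,nl_idx)→190, (C,hash)→300, (C,nl_idx)→350, (D,merge)→490, (C,merge)→520, (D,hash)→640 …(+2); best=190 via (D,nl_idx)

190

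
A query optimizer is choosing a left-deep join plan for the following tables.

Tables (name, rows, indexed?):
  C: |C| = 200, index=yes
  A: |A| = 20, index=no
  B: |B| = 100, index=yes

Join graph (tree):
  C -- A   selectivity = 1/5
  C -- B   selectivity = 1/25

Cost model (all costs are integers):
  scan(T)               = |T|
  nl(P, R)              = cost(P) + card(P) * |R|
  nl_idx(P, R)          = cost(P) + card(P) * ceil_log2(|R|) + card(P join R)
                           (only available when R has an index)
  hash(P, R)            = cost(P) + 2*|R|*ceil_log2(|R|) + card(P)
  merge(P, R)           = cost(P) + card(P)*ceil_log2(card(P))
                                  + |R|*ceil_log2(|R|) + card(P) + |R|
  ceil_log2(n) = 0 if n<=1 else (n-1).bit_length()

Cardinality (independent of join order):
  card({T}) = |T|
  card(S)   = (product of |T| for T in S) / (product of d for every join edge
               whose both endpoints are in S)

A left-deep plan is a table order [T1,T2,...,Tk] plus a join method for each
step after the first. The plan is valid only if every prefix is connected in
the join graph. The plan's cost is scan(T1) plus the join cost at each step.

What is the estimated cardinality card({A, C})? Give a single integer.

Tables in S: A(20), C(200)
Edges inside S: C-A(d=5)
numerator = 20 * 200 = 4000
denominator = 5 = 5
card(S) = 4000 / 5 = 800

800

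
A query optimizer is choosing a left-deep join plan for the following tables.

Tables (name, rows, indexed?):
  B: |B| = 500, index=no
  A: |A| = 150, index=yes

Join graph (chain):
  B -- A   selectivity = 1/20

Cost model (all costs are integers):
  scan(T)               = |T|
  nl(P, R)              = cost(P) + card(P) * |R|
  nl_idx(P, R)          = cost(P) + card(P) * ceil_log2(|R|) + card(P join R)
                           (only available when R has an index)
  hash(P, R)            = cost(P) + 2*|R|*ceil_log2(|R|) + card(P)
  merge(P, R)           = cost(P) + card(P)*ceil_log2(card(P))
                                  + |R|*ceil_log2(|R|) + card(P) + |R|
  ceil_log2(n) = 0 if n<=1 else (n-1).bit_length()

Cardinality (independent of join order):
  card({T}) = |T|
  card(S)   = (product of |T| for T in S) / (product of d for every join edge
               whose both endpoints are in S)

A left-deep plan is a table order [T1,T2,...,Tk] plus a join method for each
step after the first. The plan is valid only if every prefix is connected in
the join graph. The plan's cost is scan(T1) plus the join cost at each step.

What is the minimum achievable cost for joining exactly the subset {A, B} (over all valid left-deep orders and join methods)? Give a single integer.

3400

Selinger DP over subsets of {A,B}:
  {B}: scan cost=500, card=500
  {A}: scan cost=150, card=150
  {AB}: card=3750; try (A,hash)→3400, (B,merge)→6500, (A,merge)→6850, (A,nl_idx)→8250, (B,hash)→9300, (B,nl)→75150 …(+1); best=3400 via (A,hash)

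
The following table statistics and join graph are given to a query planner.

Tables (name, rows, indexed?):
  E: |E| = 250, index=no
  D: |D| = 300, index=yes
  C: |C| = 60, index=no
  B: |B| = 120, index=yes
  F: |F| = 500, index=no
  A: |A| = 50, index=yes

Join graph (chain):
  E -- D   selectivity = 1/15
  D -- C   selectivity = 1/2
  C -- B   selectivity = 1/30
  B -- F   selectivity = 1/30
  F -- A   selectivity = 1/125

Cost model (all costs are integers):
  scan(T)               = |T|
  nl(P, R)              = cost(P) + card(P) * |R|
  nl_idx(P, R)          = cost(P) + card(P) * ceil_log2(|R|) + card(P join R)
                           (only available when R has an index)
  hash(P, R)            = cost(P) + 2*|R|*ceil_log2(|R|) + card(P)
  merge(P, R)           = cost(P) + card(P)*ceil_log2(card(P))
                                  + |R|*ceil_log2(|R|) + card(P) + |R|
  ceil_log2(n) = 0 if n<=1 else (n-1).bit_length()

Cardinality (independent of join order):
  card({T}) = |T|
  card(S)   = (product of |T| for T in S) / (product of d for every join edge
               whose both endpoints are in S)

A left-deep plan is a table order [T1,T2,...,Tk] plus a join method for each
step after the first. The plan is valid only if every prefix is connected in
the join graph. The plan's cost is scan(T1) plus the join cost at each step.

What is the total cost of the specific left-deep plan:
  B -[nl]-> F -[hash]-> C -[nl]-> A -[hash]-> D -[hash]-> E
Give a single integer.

step 1: scan B: cost=120, card=120
step 2: join F via nl
    card(P join F) = 120*500/(30) = 2000
    cost = 120 + 120*500 = 60120
step 3: join C via hash
    card(P join C) = 2000*60/(30) = 4000
    cost = 60120 + 2*60*6 + 2000 = 62840
step 4: join A via nl
    card(P join A) = 4000*50/(125) = 1600
    cost = 62840 + 4000*50 = 262840
step 5: join D via hash
    card(P join D) = 1600*300/(2) = 240000
    cost = 262840 + 2*300*9 + 1600 = 269840
step 6: join E via hash
    card(P join E) = 240000*250/(15) = 4000000
    cost = 269840 + 2*250*8 + 240000 = 513840

513840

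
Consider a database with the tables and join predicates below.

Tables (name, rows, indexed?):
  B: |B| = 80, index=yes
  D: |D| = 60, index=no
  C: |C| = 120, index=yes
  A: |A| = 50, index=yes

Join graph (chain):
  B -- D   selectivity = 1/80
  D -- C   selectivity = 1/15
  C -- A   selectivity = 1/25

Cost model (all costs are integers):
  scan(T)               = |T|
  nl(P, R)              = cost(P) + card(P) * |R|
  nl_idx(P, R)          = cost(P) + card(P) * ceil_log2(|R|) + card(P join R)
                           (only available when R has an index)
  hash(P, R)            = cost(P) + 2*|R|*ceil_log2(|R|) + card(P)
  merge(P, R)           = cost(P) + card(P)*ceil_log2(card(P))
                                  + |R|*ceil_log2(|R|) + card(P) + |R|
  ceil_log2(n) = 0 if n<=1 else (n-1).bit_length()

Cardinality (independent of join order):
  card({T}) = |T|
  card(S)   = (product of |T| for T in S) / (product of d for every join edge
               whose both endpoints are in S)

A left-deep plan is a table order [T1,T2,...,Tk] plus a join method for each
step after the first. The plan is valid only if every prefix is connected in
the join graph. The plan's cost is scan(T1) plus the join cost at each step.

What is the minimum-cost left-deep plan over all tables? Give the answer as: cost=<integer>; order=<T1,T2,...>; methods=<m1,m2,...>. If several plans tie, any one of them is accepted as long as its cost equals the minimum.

Selinger DP (subsets sized 1..n):
  {B}: scan cost=80, card=80
  {D}: scan cost=60, card=60
  {C}: scan cost=120, card=120
  {A}: scan cost=50, card=50
  {BD}: card=60; try (B,nl_idx)→540, (D,hash)→880, (B,merge)→1120, (D,merge)→1140, (B,hash)→1240, (B,nl)→4860 …(+1); best=540 via (B,nl_idx)
  {CD}: card=480; try (D,hash)→960, (C,nl_idx)→960, (C,merge)→1440, (D,merge)→1500, (C,hash)→1800, (C,nl)→7260 …(+1); best=960 via (D,hash)
  {AC}: card=240; try (C,nl_idx)→640, (A,hash)→840, (A,nl_idx)→1080, (C,merge)→1360, (A,merge)→1430, (C,hash)→1780 …(+2); best=640 via (C,nl_idx)
  {BCD}: card=480; try (C,nl_idx)→1440, (C,merge)→1920, (C,hash)→2280, (B,hash)→2560, (B,nl_idx)→4800, (B,merge)→6400 …(+2); best=1440 via (C,nl_idx)
  {ACD}: card=960; try (D,hash)→1600, (A,hash)→2040, (D,merge)→3220, (A,nl_idx)→4800, (A,merge)→6110, (D,nl)→15040 …(+1); best=1600 via (D,hash)
  {ABCD}: card=960; try (A,hash)→2520, (B,hash)→3680, (A,nl_idx)→5280, (A,merge)→6590, (B,nl_idx)→9280, (B,merge)→12800 …(+2); best=2520 via (A,hash)

cost=2520; order=D,B,C,A; methods=nl_idx,nl_idx,hash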